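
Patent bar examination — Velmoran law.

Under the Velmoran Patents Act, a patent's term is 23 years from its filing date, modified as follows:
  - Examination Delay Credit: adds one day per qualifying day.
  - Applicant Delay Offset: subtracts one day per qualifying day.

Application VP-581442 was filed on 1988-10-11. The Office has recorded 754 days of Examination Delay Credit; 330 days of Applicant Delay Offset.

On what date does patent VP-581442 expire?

2012-12-08

Base term: filing date + 23 years → 11 October 2011.
Examination Delay Credit: +754 days → 3 November 2013.
Applicant Delay Offset: −330 days → 8 December 2012.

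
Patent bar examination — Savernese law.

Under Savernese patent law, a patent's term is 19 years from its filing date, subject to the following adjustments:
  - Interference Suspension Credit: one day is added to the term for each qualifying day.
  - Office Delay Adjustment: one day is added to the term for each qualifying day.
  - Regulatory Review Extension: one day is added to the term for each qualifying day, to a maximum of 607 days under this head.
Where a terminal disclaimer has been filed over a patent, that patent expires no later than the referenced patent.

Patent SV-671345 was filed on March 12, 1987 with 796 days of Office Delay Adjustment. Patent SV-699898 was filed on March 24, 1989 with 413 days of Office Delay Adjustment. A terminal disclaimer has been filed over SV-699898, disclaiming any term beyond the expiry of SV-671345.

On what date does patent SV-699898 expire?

Natural term of SV-699898:
  Base: filing + 19 years → 24 March 2008.
  Office Delay Adjustment: +413 days → 11 May 2009.
Expiry of referenced patent SV-671345:
  Base: filing + 19 years → 12 March 2006.
  Office Delay Adjustment: +796 days → 16 May 2008.
Terminal disclaimer: SV-699898 expires on the earlier of 11 May 2009 and 16 May 2008.

May 16, 2008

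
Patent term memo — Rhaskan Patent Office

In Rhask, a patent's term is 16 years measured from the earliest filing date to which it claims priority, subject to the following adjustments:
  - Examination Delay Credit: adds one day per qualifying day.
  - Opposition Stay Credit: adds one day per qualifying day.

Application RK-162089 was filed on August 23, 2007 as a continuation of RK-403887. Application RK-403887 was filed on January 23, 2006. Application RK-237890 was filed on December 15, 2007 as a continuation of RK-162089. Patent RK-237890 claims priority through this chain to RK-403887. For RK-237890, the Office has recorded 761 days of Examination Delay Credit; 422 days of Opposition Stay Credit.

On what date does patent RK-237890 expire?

2025-04-20

Earliest priority filing: 23 January 2006.
Base term: 23 January 2006 + 16 years → 23 January 2022.
Examination Delay Credit: +761 days → 23 February 2024.
Opposition Stay Credit: +422 days → 20 April 2025.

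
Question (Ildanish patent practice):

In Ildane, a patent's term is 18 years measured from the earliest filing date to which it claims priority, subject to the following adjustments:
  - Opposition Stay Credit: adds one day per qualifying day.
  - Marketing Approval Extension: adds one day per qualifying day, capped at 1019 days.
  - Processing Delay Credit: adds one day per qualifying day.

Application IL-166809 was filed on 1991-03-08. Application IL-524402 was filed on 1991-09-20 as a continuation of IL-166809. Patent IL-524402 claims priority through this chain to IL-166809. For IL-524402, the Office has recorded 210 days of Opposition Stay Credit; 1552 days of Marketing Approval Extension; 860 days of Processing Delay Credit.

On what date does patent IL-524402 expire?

Earliest priority filing: 8 March 1991.
Base term: 8 March 1991 + 18 years → 8 March 2009.
Opposition Stay Credit: +210 days → 4 October 2009.
Marketing Approval Extension: 1552 days claimed exceeds the 1019-day cap, so +1019 days → 19 July 2012.
Processing Delay Credit: +860 days → 26 November 2014.

November 26, 2014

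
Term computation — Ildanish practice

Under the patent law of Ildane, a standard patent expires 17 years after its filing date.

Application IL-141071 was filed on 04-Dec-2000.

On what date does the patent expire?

2017-12-04

Filing date + 17 years → 4 December 2017.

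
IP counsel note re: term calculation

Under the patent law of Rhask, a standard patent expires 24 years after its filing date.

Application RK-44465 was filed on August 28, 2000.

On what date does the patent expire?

2024-08-28

Filing date + 24 years → 28 August 2024.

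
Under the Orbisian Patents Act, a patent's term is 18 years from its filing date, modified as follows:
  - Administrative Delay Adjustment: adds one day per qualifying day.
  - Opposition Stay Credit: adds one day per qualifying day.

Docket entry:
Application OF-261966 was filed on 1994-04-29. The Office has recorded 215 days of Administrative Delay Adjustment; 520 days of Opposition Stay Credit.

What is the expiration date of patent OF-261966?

Base term: filing date + 18 years → 29 April 2012.
Administrative Delay Adjustment: +215 days → 30 November 2012.
Opposition Stay Credit: +520 days → 4 May 2014.

May 4, 2014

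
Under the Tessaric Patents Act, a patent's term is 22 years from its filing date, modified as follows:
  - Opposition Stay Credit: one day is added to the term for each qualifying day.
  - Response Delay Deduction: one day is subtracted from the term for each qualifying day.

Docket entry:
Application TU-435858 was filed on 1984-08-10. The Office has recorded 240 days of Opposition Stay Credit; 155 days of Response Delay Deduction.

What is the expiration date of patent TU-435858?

Base term: filing date + 22 years → 10 August 2006.
Opposition Stay Credit: +240 days → 7 April 2007.
Response Delay Deduction: −155 days → 3 November 2006.

2006-11-03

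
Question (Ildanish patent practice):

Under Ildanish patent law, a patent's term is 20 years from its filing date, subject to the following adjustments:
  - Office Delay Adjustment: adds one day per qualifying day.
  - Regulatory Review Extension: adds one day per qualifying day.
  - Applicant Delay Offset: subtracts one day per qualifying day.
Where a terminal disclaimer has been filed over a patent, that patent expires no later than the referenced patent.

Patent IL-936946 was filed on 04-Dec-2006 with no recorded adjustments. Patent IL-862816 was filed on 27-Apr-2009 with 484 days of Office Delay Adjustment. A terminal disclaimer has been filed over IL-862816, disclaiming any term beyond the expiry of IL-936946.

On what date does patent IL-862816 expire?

2026-12-04

Natural term of IL-862816:
  Base: filing + 20 years → 27 April 2029.
  Office Delay Adjustment: +484 days → 24 August 2030.
Expiry of referenced patent IL-936946:
  Base: filing + 20 years → 4 December 2026.
Terminal disclaimer: IL-862816 expires on the earlier of 24 August 2030 and 4 December 2026.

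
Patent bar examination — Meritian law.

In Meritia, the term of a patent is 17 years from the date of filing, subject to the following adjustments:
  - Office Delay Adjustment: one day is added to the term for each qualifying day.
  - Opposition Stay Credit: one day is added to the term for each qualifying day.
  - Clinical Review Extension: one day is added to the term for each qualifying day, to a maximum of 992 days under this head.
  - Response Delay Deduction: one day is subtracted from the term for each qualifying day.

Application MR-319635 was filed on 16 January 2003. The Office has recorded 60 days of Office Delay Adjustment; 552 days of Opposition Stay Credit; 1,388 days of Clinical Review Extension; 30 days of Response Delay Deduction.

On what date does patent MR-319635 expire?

2024-05-08

Base term: filing date + 17 years → 16 January 2020.
Office Delay Adjustment: +60 days → 16 March 2020.
Opposition Stay Credit: +552 days → 19 September 2021.
Clinical Review Extension: 1388 days claimed exceeds the 992-day cap, so +992 days → 7 June 2024.
Response Delay Deduction: −30 days → 8 May 2024.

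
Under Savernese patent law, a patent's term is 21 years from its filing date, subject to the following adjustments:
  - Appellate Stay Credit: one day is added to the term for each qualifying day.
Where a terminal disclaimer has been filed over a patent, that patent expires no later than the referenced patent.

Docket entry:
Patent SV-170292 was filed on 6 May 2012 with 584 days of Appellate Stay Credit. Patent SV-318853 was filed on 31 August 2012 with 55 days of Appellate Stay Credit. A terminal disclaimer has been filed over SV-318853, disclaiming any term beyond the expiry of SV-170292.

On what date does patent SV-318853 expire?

October 25, 2033

Natural term of SV-318853:
  Base: filing + 21 years → 31 August 2033.
  Appellate Stay Credit: +55 days → 25 October 2033.
Expiry of referenced patent SV-170292:
  Base: filing + 21 years → 6 May 2033.
  Appellate Stay Credit: +584 days → 11 December 2034.
Terminal disclaimer: SV-318853 expires on the earlier of 25 October 2033 and 11 December 2034.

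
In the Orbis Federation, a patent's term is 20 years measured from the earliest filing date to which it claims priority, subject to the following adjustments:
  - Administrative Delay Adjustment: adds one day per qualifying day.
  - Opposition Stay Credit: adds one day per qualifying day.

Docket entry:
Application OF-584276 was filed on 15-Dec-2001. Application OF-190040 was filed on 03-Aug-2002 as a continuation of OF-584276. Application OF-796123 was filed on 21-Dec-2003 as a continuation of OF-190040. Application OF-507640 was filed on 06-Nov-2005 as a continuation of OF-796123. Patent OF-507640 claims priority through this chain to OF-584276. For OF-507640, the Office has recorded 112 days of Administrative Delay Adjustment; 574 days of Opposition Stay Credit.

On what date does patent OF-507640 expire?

Earliest priority filing: 15 December 2001.
Base term: 15 December 2001 + 20 years → 15 December 2021.
Administrative Delay Adjustment: +112 days → 6 April 2022.
Opposition Stay Credit: +574 days → 1 November 2023.

November 1, 2023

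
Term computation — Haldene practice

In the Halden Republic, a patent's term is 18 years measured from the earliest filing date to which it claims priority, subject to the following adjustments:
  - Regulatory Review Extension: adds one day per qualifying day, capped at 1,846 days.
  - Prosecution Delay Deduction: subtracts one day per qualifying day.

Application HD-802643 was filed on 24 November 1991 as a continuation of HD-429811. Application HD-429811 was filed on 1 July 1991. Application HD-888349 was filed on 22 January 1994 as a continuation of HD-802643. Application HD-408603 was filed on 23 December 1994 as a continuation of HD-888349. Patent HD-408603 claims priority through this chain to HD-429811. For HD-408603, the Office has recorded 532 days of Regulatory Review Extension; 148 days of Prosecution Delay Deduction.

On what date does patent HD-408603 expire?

Earliest priority filing: 1 July 1991.
Base term: 1 July 1991 + 18 years → 1 July 2009.
Regulatory Review Extension: 532 days (within the 1846-day cap) → +532 days → 15 December 2010.
Prosecution Delay Deduction: −148 days → 20 July 2010.

July 20, 2010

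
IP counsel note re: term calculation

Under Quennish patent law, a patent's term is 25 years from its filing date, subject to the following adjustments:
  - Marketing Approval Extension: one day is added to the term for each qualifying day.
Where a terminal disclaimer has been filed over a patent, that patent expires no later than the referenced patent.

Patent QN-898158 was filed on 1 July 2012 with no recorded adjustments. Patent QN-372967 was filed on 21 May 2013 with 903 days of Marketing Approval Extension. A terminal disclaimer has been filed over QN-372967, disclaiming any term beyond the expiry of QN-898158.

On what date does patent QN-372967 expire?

Natural term of QN-372967:
  Base: filing + 25 years → 21 May 2038.
  Marketing Approval Extension: +903 days → 9 November 2040.
Expiry of referenced patent QN-898158:
  Base: filing + 25 years → 1 July 2037.
Terminal disclaimer: QN-372967 expires on the earlier of 9 November 2040 and 1 July 2037.

2037-07-01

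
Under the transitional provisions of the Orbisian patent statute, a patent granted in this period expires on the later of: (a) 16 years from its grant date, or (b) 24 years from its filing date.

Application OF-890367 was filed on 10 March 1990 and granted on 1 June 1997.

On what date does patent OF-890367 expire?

(a) grant + 16 years → 1 June 2013.
(b) filing + 24 years → 10 March 2014.
Later of the two: 10 March 2014.

2014-03-10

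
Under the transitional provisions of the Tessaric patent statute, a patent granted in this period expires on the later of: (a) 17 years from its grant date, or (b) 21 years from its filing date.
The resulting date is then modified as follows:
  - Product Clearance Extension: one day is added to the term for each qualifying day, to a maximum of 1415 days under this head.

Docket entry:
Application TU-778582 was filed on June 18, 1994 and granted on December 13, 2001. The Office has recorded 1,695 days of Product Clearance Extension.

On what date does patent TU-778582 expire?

(a) grant + 17 years → 13 December 2018.
(b) filing + 21 years → 18 June 2015.
Later of the two: 13 December 2018.
Product Clearance Extension: 1695 days claimed exceeds the 1415-day cap, so +1415 days → 28 October 2022.

October 28, 2022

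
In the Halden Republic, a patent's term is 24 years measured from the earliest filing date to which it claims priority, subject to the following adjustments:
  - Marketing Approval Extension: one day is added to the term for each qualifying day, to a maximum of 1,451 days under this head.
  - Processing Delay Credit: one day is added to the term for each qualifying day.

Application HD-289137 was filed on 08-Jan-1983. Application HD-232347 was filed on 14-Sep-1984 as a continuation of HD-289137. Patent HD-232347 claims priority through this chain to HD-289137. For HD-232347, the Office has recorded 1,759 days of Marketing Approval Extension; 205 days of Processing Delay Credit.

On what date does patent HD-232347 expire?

July 22, 2011

Earliest priority filing: 8 January 1983.
Base term: 8 January 1983 + 24 years → 8 January 2007.
Marketing Approval Extension: 1759 days claimed exceeds the 1451-day cap, so +1451 days → 29 December 2010.
Processing Delay Credit: +205 days → 22 July 2011.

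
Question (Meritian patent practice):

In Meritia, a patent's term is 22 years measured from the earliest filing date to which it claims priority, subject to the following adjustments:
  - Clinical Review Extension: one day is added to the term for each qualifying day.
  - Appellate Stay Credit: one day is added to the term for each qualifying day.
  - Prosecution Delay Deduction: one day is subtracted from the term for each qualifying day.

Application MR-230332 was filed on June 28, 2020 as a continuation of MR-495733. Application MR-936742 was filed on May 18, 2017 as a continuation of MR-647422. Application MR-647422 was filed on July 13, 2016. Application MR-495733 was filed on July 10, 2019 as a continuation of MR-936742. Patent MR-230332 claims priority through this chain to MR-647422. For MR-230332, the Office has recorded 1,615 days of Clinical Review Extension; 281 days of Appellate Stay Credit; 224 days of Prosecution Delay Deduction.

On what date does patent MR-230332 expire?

February 9, 2043

Earliest priority filing: 13 July 2016.
Base term: 13 July 2016 + 22 years → 13 July 2038.
Clinical Review Extension: +1615 days → 14 December 2042.
Appellate Stay Credit: +281 days → 21 September 2043.
Prosecution Delay Deduction: −224 days → 9 February 2043.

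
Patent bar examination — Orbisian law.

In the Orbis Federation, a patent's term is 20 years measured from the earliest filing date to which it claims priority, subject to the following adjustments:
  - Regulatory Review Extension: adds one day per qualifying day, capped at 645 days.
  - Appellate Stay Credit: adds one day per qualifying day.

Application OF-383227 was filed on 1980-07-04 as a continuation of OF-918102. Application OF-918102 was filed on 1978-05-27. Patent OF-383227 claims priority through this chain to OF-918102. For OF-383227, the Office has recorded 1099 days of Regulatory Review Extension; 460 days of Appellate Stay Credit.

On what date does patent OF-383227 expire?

Earliest priority filing: 27 May 1978.
Base term: 27 May 1978 + 20 years → 27 May 1998.
Regulatory Review Extension: 1099 days claimed exceeds the 645-day cap, so +645 days → 2 March 2000.
Appellate Stay Credit: +460 days → 5 June 2001.

June 5, 2001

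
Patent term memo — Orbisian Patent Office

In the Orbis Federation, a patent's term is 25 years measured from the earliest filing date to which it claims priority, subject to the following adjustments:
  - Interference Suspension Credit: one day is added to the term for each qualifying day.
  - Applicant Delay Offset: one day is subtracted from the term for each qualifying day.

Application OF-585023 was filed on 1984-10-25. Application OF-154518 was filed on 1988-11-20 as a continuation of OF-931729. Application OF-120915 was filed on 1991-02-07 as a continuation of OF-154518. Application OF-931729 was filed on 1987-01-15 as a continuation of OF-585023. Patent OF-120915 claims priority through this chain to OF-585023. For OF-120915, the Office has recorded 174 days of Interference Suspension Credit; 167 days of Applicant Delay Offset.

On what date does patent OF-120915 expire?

November 1, 2009

Earliest priority filing: 25 October 1984.
Base term: 25 October 1984 + 25 years → 25 October 2009.
Interference Suspension Credit: +174 days → 17 April 2010.
Applicant Delay Offset: −167 days → 1 November 2009.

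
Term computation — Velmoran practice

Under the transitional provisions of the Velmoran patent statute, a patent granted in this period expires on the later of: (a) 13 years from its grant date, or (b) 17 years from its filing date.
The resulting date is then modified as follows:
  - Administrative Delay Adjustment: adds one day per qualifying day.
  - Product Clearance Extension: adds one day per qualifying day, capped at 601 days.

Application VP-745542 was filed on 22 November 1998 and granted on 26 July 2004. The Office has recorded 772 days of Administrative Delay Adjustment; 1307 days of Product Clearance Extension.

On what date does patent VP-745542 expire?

(a) grant + 13 years → 26 July 2017.
(b) filing + 17 years → 22 November 2015.
Later of the two: 26 July 2017.
Administrative Delay Adjustment: +772 days → 6 September 2019.
Product Clearance Extension: 1307 days claimed exceeds the 601-day cap, so +601 days → 29 April 2021.

April 29, 2021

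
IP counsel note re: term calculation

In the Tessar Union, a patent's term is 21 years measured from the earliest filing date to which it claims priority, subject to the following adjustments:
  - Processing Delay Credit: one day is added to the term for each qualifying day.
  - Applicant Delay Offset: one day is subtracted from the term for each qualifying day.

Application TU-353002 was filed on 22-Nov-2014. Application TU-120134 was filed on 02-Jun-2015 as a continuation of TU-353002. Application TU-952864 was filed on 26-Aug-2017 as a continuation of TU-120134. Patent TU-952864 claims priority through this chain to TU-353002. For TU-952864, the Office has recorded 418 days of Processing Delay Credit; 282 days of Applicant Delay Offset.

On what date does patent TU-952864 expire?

Earliest priority filing: 22 November 2014.
Base term: 22 November 2014 + 21 years → 22 November 2035.
Processing Delay Credit: +418 days → 13 January 2037.
Applicant Delay Offset: −282 days → 6 April 2036.

2036-04-06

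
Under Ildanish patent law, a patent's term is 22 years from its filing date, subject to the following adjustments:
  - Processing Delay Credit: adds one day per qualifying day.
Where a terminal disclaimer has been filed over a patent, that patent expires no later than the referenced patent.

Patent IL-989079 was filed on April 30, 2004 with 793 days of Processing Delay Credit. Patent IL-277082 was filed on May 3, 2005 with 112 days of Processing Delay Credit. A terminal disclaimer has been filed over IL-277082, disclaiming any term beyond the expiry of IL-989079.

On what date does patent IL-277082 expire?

2027-08-23

Natural term of IL-277082:
  Base: filing + 22 years → 3 May 2027.
  Processing Delay Credit: +112 days → 23 August 2027.
Expiry of referenced patent IL-989079:
  Base: filing + 22 years → 30 April 2026.
  Processing Delay Credit: +793 days → 1 July 2028.
Terminal disclaimer: IL-277082 expires on the earlier of 23 August 2027 and 1 July 2028.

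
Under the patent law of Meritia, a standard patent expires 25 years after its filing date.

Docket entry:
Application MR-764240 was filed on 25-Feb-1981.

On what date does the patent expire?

February 25, 2006

Filing date + 25 years → 25 February 2006.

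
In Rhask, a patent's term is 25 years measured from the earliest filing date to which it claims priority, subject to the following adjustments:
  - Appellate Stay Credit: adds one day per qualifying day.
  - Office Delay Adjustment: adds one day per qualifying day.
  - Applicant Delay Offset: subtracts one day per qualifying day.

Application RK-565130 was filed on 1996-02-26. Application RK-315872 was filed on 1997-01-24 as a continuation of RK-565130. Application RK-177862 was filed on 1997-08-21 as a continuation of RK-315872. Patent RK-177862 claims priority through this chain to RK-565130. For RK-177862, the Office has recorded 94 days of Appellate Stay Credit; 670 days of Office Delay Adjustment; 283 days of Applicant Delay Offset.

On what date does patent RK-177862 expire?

Earliest priority filing: 26 February 1996.
Base term: 26 February 1996 + 25 years → 26 February 2021.
Appellate Stay Credit: +94 days → 31 May 2021.
Office Delay Adjustment: +670 days → 1 April 2023.
Applicant Delay Offset: −283 days → 22 June 2022.

2022-06-22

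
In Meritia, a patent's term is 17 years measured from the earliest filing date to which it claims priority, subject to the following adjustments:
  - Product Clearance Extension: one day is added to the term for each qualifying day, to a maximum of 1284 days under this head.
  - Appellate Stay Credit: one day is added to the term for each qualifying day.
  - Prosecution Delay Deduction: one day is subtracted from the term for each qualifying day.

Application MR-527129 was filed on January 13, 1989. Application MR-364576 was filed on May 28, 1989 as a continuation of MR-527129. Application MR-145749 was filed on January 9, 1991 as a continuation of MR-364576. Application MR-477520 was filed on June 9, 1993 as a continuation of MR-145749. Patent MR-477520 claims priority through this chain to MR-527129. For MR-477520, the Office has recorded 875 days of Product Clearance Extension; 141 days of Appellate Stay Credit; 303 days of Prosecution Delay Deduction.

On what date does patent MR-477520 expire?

December 27, 2007

Earliest priority filing: 13 January 1989.
Base term: 13 January 1989 + 17 years → 13 January 2006.
Product Clearance Extension: 875 days (within the 1284-day cap) → +875 days → 6 June 2008.
Appellate Stay Credit: +141 days → 25 October 2008.
Prosecution Delay Deduction: −303 days → 27 December 2007.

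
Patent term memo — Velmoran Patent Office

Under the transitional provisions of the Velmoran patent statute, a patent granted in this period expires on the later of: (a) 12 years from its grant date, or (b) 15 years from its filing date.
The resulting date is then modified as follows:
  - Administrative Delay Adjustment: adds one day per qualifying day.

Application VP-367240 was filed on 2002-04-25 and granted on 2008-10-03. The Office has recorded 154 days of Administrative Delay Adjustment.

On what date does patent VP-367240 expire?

2021-03-06

(a) grant + 12 years → 3 October 2020.
(b) filing + 15 years → 25 April 2017.
Later of the two: 3 October 2020.
Administrative Delay Adjustment: +154 days → 6 March 2021.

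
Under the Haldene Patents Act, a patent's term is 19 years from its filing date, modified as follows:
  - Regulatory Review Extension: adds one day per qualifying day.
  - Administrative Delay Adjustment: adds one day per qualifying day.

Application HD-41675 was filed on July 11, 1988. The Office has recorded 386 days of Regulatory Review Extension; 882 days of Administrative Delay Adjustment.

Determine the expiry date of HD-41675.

December 30, 2010

Base term: filing date + 19 years → 11 July 2007.
Regulatory Review Extension: +386 days → 31 July 2008.
Administrative Delay Adjustment: +882 days → 30 December 2010.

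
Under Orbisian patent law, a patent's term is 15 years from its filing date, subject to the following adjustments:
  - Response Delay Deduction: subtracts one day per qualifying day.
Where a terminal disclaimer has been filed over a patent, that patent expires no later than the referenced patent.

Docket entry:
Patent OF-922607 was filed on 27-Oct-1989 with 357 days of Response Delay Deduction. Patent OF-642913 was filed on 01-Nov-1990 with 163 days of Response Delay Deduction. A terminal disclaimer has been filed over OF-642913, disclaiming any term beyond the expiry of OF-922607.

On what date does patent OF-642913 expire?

November 5, 2003

Natural term of OF-642913:
  Base: filing + 15 years → 1 November 2005.
  Response Delay Deduction: −163 days → 22 May 2005.
Expiry of referenced patent OF-922607:
  Base: filing + 15 years → 27 October 2004.
  Response Delay Deduction: −357 days → 5 November 2003.
Terminal disclaimer: OF-642913 expires on the earlier of 22 May 2005 and 5 November 2003.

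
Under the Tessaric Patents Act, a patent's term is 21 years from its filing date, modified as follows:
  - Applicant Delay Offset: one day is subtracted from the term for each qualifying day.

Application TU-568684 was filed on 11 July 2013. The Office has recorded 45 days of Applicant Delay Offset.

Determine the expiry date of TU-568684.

2034-05-27

Base term: filing date + 21 years → 11 July 2034.
Applicant Delay Offset: −45 days → 27 May 2034.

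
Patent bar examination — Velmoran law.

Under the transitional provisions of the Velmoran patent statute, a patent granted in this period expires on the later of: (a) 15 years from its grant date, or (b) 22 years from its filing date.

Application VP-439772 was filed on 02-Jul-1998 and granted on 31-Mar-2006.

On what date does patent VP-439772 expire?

March 31, 2021

(a) grant + 15 years → 31 March 2021.
(b) filing + 22 years → 2 July 2020.
Later of the two: 31 March 2021.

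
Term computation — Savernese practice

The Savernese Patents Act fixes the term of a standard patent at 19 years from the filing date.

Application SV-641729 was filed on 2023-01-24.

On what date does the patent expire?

January 24, 2042

Filing date + 19 years → 24 January 2042.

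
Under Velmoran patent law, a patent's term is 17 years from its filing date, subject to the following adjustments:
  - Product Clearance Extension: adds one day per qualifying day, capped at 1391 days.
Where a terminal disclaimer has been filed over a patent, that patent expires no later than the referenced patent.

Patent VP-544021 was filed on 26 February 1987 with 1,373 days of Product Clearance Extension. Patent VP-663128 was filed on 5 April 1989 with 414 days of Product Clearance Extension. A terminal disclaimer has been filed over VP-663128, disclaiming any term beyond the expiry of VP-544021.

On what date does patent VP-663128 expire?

May 24, 2007

Natural term of VP-663128:
  Base: filing + 17 years → 5 April 2006.
  Product Clearance Extension: 414 days (within the 1391-day cap) → +414 days → 24 May 2007.
Expiry of referenced patent VP-544021:
  Base: filing + 17 years → 26 February 2004.
  Product Clearance Extension: 1373 days (within the 1391-day cap) → +1373 days → 30 November 2007.
Terminal disclaimer: VP-663128 expires on the earlier of 24 May 2007 and 30 November 2007.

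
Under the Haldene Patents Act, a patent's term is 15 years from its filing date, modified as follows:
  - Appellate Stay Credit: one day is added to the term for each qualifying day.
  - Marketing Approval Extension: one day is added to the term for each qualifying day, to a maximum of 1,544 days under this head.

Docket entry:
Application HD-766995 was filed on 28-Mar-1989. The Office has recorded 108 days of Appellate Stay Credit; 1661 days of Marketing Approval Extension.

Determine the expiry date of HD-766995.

Base term: filing date + 15 years → 28 March 2004.
Appellate Stay Credit: +108 days → 14 July 2004.
Marketing Approval Extension: 1661 days claimed exceeds the 1544-day cap, so +1544 days → 5 October 2008.

2008-10-05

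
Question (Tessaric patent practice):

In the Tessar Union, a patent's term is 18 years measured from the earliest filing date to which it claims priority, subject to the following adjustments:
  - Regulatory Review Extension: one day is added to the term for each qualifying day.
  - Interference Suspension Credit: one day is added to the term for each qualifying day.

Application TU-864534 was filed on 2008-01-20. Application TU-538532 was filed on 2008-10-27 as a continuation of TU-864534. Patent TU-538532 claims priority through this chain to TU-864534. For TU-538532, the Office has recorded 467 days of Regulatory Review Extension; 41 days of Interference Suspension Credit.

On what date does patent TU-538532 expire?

Earliest priority filing: 20 January 2008.
Base term: 20 January 2008 + 18 years → 20 January 2026.
Regulatory Review Extension: +467 days → 2 May 2027.
Interference Suspension Credit: +41 days → 12 June 2027.

2027-06-12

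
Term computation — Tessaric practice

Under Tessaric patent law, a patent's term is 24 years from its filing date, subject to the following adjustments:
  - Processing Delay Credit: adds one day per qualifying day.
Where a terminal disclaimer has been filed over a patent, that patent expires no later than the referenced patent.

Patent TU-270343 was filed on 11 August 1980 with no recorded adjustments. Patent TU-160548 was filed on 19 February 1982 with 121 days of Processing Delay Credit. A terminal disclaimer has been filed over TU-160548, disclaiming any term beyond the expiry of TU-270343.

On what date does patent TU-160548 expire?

2004-08-11

Natural term of TU-160548:
  Base: filing + 24 years → 19 February 2006.
  Processing Delay Credit: +121 days → 20 June 2006.
Expiry of referenced patent TU-270343:
  Base: filing + 24 years → 11 August 2004.
Terminal disclaimer: TU-160548 expires on the earlier of 20 June 2006 and 11 August 2004.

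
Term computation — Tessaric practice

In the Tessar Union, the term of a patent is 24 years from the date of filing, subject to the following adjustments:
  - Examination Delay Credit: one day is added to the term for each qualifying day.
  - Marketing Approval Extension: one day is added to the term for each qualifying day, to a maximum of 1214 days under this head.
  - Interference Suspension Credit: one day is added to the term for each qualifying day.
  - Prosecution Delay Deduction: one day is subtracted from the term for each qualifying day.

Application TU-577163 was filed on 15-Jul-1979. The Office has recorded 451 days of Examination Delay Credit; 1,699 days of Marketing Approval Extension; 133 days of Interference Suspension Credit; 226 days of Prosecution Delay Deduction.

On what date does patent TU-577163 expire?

2007-11-03

Base term: filing date + 24 years → 15 July 2003.
Examination Delay Credit: +451 days → 8 October 2004.
Marketing Approval Extension: 1699 days claimed exceeds the 1214-day cap, so +1214 days → 4 February 2008.
Interference Suspension Credit: +133 days → 16 June 2008.
Prosecution Delay Deduction: −226 days → 3 November 2007.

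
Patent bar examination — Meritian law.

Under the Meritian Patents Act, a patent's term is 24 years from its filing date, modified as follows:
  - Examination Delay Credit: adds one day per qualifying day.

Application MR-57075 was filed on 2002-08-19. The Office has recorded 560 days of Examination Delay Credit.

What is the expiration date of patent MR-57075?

Base term: filing date + 24 years → 19 August 2026.
Examination Delay Credit: +560 days → 1 March 2028.

March 1, 2028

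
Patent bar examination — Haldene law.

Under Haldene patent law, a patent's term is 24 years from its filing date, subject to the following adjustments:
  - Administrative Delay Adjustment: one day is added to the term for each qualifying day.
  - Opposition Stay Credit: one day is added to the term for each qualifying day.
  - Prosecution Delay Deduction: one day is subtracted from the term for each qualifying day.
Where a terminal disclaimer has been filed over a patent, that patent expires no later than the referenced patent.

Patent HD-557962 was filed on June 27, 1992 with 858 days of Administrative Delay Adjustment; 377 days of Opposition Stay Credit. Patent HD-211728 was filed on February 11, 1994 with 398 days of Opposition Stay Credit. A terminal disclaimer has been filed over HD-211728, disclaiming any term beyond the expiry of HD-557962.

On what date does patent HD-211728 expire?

2019-03-16

Natural term of HD-211728:
  Base: filing + 24 years → 11 February 2018.
  Opposition Stay Credit: +398 days → 16 March 2019.
Expiry of referenced patent HD-557962:
  Base: filing + 24 years → 27 June 2016.
  Administrative Delay Adjustment: +858 days → 2 November 2018.
  Opposition Stay Credit: +377 days → 14 November 2019.
Terminal disclaimer: HD-211728 expires on the earlier of 16 March 2019 and 14 November 2019.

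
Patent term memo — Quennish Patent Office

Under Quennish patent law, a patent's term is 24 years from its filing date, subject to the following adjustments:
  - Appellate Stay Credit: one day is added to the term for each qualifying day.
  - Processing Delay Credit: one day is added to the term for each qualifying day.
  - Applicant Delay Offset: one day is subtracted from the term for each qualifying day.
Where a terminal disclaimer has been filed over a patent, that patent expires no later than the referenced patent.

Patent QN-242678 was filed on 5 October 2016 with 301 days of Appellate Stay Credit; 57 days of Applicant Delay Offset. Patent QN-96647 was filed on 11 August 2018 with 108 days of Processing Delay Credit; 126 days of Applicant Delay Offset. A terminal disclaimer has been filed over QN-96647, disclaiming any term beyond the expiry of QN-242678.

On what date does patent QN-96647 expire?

Natural term of QN-96647:
  Base: filing + 24 years → 11 August 2042.
  Processing Delay Credit: +108 days → 27 November 2042.
  Applicant Delay Offset: −126 days → 24 July 2042.
Expiry of referenced patent QN-242678:
  Base: filing + 24 years → 5 October 2040.
  Appellate Stay Credit: +301 days → 2 August 2041.
  Applicant Delay Offset: −57 days → 6 June 2041.
Terminal disclaimer: QN-96647 expires on the earlier of 24 July 2042 and 6 June 2041.

2041-06-06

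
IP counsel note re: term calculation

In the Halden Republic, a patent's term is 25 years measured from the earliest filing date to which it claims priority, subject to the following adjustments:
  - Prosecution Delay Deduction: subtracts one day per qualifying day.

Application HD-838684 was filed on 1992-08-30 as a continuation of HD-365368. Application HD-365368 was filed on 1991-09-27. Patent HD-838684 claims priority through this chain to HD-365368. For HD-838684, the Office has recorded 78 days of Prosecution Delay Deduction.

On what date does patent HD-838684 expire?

2016-07-11

Earliest priority filing: 27 September 1991.
Base term: 27 September 1991 + 25 years → 27 September 2016.
Prosecution Delay Deduction: −78 days → 11 July 2016.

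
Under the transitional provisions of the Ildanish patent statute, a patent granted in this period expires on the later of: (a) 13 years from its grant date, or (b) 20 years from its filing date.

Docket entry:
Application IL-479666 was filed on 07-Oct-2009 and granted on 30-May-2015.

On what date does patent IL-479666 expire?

(a) grant + 13 years → 30 May 2028.
(b) filing + 20 years → 7 October 2029.
Later of the two: 7 October 2029.

October 7, 2029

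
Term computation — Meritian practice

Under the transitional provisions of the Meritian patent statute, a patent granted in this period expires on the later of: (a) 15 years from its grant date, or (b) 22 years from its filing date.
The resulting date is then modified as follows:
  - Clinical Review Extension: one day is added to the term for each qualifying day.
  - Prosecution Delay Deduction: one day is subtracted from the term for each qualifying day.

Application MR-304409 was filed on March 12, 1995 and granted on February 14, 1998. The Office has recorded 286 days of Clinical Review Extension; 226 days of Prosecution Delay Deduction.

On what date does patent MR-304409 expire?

(a) grant + 15 years → 14 February 2013.
(b) filing + 22 years → 12 March 2017.
Later of the two: 12 March 2017.
Clinical Review Extension: +286 days → 23 December 2017.
Prosecution Delay Deduction: −226 days → 11 May 2017.

May 11, 2017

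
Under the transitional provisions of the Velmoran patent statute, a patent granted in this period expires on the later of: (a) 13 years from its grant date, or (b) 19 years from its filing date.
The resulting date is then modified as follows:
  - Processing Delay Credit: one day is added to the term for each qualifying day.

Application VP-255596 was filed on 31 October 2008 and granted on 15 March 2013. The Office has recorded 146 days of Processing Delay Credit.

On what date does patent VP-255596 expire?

(a) grant + 13 years → 15 March 2026.
(b) filing + 19 years → 31 October 2027.
Later of the two: 31 October 2027.
Processing Delay Credit: +146 days → 25 March 2028.

2028-03-25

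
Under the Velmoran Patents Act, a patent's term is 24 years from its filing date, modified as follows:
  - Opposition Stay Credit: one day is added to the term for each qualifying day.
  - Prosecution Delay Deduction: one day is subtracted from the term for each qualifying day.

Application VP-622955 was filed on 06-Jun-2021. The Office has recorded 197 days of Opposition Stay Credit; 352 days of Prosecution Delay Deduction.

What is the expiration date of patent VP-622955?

2045-01-02

Base term: filing date + 24 years → 6 June 2045.
Opposition Stay Credit: +197 days → 20 December 2045.
Prosecution Delay Deduction: −352 days → 2 January 2045.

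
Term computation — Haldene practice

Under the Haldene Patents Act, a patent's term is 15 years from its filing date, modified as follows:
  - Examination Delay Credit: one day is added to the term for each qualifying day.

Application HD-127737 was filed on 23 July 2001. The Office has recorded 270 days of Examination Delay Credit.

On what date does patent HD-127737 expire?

2017-04-19

Base term: filing date + 15 years → 23 July 2016.
Examination Delay Credit: +270 days → 19 April 2017.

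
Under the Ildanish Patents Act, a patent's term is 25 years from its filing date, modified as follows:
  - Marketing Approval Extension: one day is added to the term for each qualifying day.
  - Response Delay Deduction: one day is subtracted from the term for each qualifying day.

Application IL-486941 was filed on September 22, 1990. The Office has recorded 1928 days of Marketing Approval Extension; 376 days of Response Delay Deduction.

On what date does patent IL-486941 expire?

December 22, 2019

Base term: filing date + 25 years → 22 September 2015.
Marketing Approval Extension: +1928 days → 1 January 2021.
Response Delay Deduction: −376 days → 22 December 2019.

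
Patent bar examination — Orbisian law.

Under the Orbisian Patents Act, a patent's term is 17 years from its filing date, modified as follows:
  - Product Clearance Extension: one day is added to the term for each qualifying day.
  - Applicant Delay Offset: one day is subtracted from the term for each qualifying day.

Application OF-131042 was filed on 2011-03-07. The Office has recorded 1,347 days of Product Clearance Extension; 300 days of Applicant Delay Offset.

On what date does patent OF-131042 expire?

January 18, 2031

Base term: filing date + 17 years → 7 March 2028.
Product Clearance Extension: +1347 days → 14 November 2031.
Applicant Delay Offset: −300 days → 18 January 2031.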